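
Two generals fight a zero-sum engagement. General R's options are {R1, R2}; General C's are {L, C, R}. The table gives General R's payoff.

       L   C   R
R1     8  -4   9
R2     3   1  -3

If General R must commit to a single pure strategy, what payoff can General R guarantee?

-3

Row minima: R1 → -4, R2 → -3.
The best of these is -3.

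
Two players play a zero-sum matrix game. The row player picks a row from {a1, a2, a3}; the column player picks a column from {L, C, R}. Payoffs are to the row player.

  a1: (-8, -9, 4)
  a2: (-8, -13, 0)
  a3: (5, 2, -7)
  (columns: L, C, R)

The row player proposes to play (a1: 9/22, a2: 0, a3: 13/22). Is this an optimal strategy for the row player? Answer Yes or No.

Yes

Against L this mix gives (9/22)·(-8) + (13/22)·5 = -7/22.
Against C this mix gives (9/22)·(-9) + (13/22)·2 = -5/2.
Against R this mix gives (9/22)·4 + (13/22)·(-7) = -5/2.
All of the column player's active replies (C, R) yield -5/2, and no column does worse for the row player. The mix makes the column player indifferent and guarantees -5/2, so it is optimal.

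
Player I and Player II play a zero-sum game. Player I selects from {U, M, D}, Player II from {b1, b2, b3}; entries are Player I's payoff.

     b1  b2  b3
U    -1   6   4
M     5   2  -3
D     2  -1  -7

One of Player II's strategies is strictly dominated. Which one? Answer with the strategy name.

b2

b3 holds Player I's payoff strictly below b2 in every row: 4 < 6, -3 < 2, -7 < -1.
So b2 is strictly dominated for Player II.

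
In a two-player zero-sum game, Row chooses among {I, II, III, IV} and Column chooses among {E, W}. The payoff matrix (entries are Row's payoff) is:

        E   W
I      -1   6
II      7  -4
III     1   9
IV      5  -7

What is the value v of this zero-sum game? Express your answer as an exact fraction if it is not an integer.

Row minima: I → -1, II → -4, III → 1, IV → -7; maximin = 1.
Column maxima: E → 7, W → 9; minimax = 7.
1 ≠ 7, so there is no saddle point; optimal play is mixed.
I is strictly dominated by III, so Row never plays it.
IV is strictly dominated by II, so Row never plays it.
On the remaining 2×2 (II, III vs E, W):
Let Row play II with probability p. Expected payoff against E: 7p + 1(1−p) = 6p + 1; against W: (-4)p + 9(1−p) = −13p + 9.
Setting these equal: 6p + 1 = −13p + 9 ⇒ 19p = 8 ⇒ p = 8/19, and the value is (6)·(8/19) + 1 = 67/19.
For Column: with q = P(E), equating II's and III's payoffs gives 11q − 4 = −8q + 9 ⇒ q = 13/19.

67/19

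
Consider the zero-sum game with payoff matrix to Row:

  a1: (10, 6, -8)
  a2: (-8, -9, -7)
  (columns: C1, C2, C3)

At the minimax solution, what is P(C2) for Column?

Row minima: a1 → -8, a2 → -9; maximin = -8.
Column maxima: C1 → 10, C2 → 6, C3 → -7; minimax = -7.
-8 ≠ -7, so there is no saddle point; optimal play is mixed.
C1 is strictly dominated by C2 (it gives Row strictly more in every row), so Column never plays it.
On the remaining 2×2 (a1, a2 vs C2, C3):
Let Row play a1 with probability p. Expected payoff against C2: 6p + (-9)(1−p) = 15p − 9; against C3: (-8)p + (-7)(1−p) = −p − 7.
Setting these equal: 15p − 9 = −p − 7 ⇒ 16p = 2 ⇒ p = 1/8, and the value is (15)·(1/8) − 9 = -57/8.
For Column: with q = P(C2), equating a1's and a2's payoffs gives 14q − 8 = −2q − 7 ⇒ q = 1/16.

1/16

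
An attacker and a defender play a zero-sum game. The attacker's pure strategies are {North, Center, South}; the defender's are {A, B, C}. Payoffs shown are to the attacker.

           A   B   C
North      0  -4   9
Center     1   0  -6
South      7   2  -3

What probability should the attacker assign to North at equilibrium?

5/18

Row minima: North → -4, Center → -6, South → -3; maximin = -3.
Column maxima: A → 7, B → 2, C → 9; minimax = 2.
-3 ≠ 2, so there is no saddle point; optimal play is mixed.
Center is strictly dominated by South, so the attacker never plays it.
A is strictly dominated by B (it gives the attacker strictly more in every row), so the defender never plays it.
On the remaining 2×2 (North, South vs B, C):
Let the attacker play North with probability p. Expected payoff against B: (-4)p + 2(1−p) = −6p + 2; against C: 9p + (-3)(1−p) = 12p − 3.
Setting these equal: −6p + 2 = 12p − 3 ⇒ −18p = -5 ⇒ p = 5/18, and the value is (-6)·(5/18) + 2 = 1/3.
For the defender: with q = P(B), equating North's and South's payoffs gives −13q + 9 = 5q − 3 ⇒ q = 2/3.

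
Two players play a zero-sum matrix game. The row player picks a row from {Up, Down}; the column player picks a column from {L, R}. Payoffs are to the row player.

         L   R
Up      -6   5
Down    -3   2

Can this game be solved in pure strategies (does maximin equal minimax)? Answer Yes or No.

Yes

Row minima: Up → -6, Down → -3; maximin = -3.
Column maxima: L → -3, R → 5; minimax = -3.
maximin = minimax = -3, so a saddle point exists.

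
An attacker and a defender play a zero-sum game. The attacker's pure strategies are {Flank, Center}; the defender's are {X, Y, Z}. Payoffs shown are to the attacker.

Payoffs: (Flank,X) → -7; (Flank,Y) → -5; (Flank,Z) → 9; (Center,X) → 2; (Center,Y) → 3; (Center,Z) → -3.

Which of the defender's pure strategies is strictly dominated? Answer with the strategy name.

X holds the attacker's payoff strictly below Y in every row: -7 < -5, 2 < 3.
So Y is strictly dominated for the defender.

Y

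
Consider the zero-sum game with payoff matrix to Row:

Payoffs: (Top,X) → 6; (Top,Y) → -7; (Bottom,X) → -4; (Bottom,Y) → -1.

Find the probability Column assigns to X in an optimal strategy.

Row minima: Top → -7, Bottom → -4; maximin = -4.
Column maxima: X → 6, Y → -1; minimax = -1.
-4 ≠ -1, so there is no saddle point; optimal play is mixed.
Let Row play Top with probability p. Expected payoff against X: 6p + (-4)(1−p) = 10p − 4; against Y: (-7)p + (-1)(1−p) = −6p − 1.
Setting these equal: 10p − 4 = −6p − 1 ⇒ 16p = 3 ⇒ p = 3/16, and the value is (10)·(3/16) − 4 = -17/8.
For Column: with q = P(X), equating Top's and Bottom's payoffs gives 13q − 7 = −3q − 1 ⇒ q = 3/8.

3/8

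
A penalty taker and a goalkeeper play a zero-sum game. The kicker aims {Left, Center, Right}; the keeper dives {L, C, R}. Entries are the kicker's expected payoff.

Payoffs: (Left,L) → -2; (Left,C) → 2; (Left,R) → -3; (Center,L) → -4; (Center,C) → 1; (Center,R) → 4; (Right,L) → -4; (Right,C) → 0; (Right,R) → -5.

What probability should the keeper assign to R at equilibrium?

Row minima: Left → -3, Center → -4, Right → -5; maximin = -3.
Column maxima: L → -2, C → 2, R → 4; minimax = -2.
-3 ≠ -2, so there is no saddle point; optimal play is mixed.
Right is strictly dominated by Left, so the kicker never plays it.
C is strictly dominated by L (it gives the kicker strictly more in every row), so the keeper never plays it.
On the remaining 2×2 (Left, Center vs L, R):
Let the kicker play Left with probability p. Expected payoff against L: (-2)p + (-4)(1−p) = 2p − 4; against R: (-3)p + 4(1−p) = −7p + 4.
Setting these equal: 2p − 4 = −7p + 4 ⇒ 9p = 8 ⇒ p = 8/9, and the value is (2)·(8/9) − 4 = -20/9.
For the keeper: with q = P(L), equating Left's and Center's payoffs gives q − 3 = −8q + 4 ⇒ q = 7/9.

2/9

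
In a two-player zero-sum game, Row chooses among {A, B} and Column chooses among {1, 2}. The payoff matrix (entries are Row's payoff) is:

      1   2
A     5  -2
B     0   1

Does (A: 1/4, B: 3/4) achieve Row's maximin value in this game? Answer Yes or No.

No

Against 1 this mix gives (1/4)·5 + (3/4)·0 = 5/4.
Against 2 this mix gives (1/4)·(-2) + (3/4)·1 = 1/4.
Column will play 2, holding Row to 1/4. Shifting weight toward the row that does better against 2 would raise this floor (the equalizing mix achieves 5/8 against both 2 and 1), so the proposed strategy is not optimal.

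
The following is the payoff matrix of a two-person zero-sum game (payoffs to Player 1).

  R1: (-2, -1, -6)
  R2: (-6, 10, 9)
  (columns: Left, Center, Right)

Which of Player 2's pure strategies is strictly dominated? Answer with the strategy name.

Left holds Player 1's payoff strictly below Center in every row: -2 < -1, -6 < 10.
So Center is strictly dominated for Player 2.

Center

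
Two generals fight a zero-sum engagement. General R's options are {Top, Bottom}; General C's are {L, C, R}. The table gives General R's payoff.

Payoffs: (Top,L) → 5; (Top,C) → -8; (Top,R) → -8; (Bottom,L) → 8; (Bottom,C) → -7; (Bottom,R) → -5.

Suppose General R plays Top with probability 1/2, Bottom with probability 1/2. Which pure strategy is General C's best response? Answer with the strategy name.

C

If General C plays L, General R's expected payoff is (1/2)·5 + (1/2)·8 = 13/2.
If General C plays C, General R's expected payoff is (1/2)·(-8) + (1/2)·(-7) = -15/2.
If General C plays R, General R's expected payoff is (1/2)·(-8) + (1/2)·(-5) = -13/2.
General C minimizes General R's payoff; the smallest is -15/2, so the best response is C.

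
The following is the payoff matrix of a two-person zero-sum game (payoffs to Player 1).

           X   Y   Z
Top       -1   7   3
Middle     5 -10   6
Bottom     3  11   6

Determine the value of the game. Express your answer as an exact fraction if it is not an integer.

Row minima: Top → -1, Middle → -10, Bottom → 3; maximin = 3.
Column maxima: X → 5, Y → 11, Z → 6; minimax = 5.
3 ≠ 5, so there is no saddle point; optimal play is mixed.
Top is strictly dominated by Bottom, so Player 1 never plays it.
Z is strictly dominated by X (it gives Player 1 strictly more in every row), so Player 2 never plays it.
On the remaining 2×2 (Middle, Bottom vs X, Y):
Let Player 1 play Middle with probability p. Expected payoff against X: 5p + 3(1−p) = 2p + 3; against Y: (-10)p + 11(1−p) = −21p + 11.
Setting these equal: 2p + 3 = −21p + 11 ⇒ 23p = 8 ⇒ p = 8/23, and the value is (2)·(8/23) + 3 = 85/23.
For Player 2: with q = P(X), equating Middle's and Bottom's payoffs gives 15q − 10 = −8q + 11 ⇒ q = 21/23.

85/23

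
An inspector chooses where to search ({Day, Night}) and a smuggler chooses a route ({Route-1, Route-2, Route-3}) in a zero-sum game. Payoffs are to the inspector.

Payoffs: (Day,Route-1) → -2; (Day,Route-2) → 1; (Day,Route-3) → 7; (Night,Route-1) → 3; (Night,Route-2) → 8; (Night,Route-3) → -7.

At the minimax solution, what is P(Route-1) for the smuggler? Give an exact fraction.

Row minima: Day → -2, Night → -7; maximin = -2.
Column maxima: Route-1 → 3, Route-2 → 8, Route-3 → 7; minimax = 3.
-2 ≠ 3, so there is no saddle point; optimal play is mixed.
Route-2 is strictly dominated by Route-1 (it gives the inspector strictly more in every row), so the smuggler never plays it.
On the remaining 2×2 (Day, Night vs Route-1, Route-3):
Let the inspector play Day with probability p. Expected payoff against Route-1: (-2)p + 3(1−p) = −5p + 3; against Route-3: 7p + (-7)(1−p) = 14p − 7.
Setting these equal: −5p + 3 = 14p − 7 ⇒ −19p = -10 ⇒ p = 10/19, and the value is (-5)·(10/19) + 3 = 7/19.
For the smuggler: with q = P(Route-1), equating Day's and Night's payoffs gives −9q + 7 = 10q − 7 ⇒ q = 14/19.

14/19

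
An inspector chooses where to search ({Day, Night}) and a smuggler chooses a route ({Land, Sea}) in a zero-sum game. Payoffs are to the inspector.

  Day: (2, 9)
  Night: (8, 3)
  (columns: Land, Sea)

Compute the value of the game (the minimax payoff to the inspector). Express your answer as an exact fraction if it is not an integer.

11/2

Row minima: Day → 2, Night → 3; maximin = 3.
Column maxima: Land → 8, Sea → 9; minimax = 8.
3 ≠ 8, so there is no saddle point; optimal play is mixed.
Let the inspector play Day with probability p. Expected payoff against Land: 2p + 8(1−p) = −6p + 8; against Sea: 9p + 3(1−p) = 6p + 3.
Setting these equal: −6p + 8 = 6p + 3 ⇒ −12p = -5 ⇒ p = 5/12, and the value is (-6)·(5/12) + 8 = 11/2.
For the smuggler: with q = P(Land), equating Day's and Night's payoffs gives −7q + 9 = 5q + 3 ⇒ q = 1/2.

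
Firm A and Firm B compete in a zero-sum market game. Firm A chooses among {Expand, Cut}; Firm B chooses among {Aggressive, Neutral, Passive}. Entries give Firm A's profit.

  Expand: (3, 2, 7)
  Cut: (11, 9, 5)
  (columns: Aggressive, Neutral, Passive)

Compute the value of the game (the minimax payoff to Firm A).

53/9

Row minima: Expand → 2, Cut → 5; maximin = 5.
Column maxima: Aggressive → 11, Neutral → 9, Passive → 7; minimax = 7.
5 ≠ 7, so there is no saddle point; optimal play is mixed.
Aggressive is strictly dominated by Neutral (it gives Firm A strictly more in every row), so Firm B never plays it.
On the remaining 2×2 (Expand, Cut vs Neutral, Passive):
Let Firm A play Expand with probability p. Expected payoff against Neutral: 2p + 9(1−p) = −7p + 9; against Passive: 7p + 5(1−p) = 2p + 5.
Setting these equal: −7p + 9 = 2p + 5 ⇒ −9p = -4 ⇒ p = 4/9, and the value is (-7)·(4/9) + 9 = 53/9.
For Firm B: with q = P(Neutral), equating Expand's and Cut's payoffs gives −5q + 7 = 4q + 5 ⇒ q = 2/9.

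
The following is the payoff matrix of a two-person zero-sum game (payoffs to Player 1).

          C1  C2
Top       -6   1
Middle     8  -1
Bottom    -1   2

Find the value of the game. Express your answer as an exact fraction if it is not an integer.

Row minima: Top → -6, Middle → -1, Bottom → -1; maximin = -1.
Column maxima: C1 → 8, C2 → 2; minimax = 2.
-1 ≠ 2, so there is no saddle point; optimal play is mixed.
Top is strictly dominated by Bottom, so Player 1 never plays it.
On the remaining 2×2 (Middle, Bottom vs C1, C2):
Let Player 1 play Middle with probability p. Expected payoff against C1: 8p + (-1)(1−p) = 9p − 1; against C2: (-1)p + 2(1−p) = −3p + 2.
Setting these equal: 9p − 1 = −3p + 2 ⇒ 12p = 3 ⇒ p = 1/4, and the value is (9)·(1/4) − 1 = 5/4.
For Player 2: with q = P(C1), equating Middle's and Bottom's payoffs gives 9q − 1 = −3q + 2 ⇒ q = 1/4.

5/4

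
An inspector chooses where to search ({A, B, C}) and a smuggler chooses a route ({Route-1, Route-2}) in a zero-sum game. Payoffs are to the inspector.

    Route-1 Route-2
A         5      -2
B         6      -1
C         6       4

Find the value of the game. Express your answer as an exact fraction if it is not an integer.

4

Row minima: A → -2, B → -1, C → 4; maximin = 4.
Column maxima: Route-1 → 6, Route-2 → 4; minimax = 4.
Since maximin = minimax = 4, there is a saddle point and the value is 4.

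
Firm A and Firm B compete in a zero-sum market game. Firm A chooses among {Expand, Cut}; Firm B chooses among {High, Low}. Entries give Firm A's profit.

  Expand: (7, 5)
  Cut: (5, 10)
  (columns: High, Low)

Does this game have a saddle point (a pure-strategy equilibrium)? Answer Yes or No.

No

Row minima: Expand → 5, Cut → 5; maximin = 5.
Column maxima: High → 7, Low → 10; minimax = 7.
5 ≠ 7, so no pure-strategy equilibrium exists.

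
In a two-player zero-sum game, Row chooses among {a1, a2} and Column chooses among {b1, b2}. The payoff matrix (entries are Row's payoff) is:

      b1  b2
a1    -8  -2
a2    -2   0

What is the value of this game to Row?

-2

Row minima: a1 → -8, a2 → -2; maximin = -2.
Column maxima: b1 → -2, b2 → 0; minimax = -2.
Since maximin = minimax = -2, there is a saddle point and the value is -2.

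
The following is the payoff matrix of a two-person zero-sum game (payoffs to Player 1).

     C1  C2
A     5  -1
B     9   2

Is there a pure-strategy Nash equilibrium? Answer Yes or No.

Yes

Row minima: A → -1, B → 2; maximin = 2.
Column maxima: C1 → 9, C2 → 2; minimax = 2.
maximin = minimax = 2, so a saddle point exists.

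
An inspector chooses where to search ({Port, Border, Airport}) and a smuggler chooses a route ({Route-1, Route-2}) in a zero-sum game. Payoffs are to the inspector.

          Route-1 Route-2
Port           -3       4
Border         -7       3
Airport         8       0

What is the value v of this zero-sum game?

Row minima: Port → -3, Border → -7, Airport → 0; maximin = 0.
Column maxima: Route-1 → 8, Route-2 → 4; minimax = 4.
0 ≠ 4, so there is no saddle point; optimal play is mixed.
Border is strictly dominated by Port, so the inspector never plays it.
On the remaining 2×2 (Port, Airport vs Route-1, Route-2):
Let the inspector play Port with probability p. Expected payoff against Route-1: (-3)p + 8(1−p) = −11p + 8; against Route-2: 4p + 0(1−p) = 4p.
Setting these equal: −11p + 8 = 4p ⇒ −15p = -8 ⇒ p = 8/15, and the value is (-11)·(8/15) + 8 = 32/15.
For the smuggler: with q = P(Route-1), equating Port's and Airport's payoffs gives −7q + 4 = 8q ⇒ q = 4/15.

32/15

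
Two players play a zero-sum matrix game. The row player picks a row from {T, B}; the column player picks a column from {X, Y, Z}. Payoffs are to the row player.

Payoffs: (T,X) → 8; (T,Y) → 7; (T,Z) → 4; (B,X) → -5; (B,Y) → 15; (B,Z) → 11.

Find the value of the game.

27/5

Row minima: T → 4, B → -5; maximin = 4.
Column maxima: X → 8, Y → 15, Z → 11; minimax = 8.
4 ≠ 8, so there is no saddle point; optimal play is mixed.
Y is strictly dominated by Z (it gives the row player strictly more in every row), so the column player never plays it.
On the remaining 2×2 (T, B vs X, Z):
Let the row player play T with probability p. Expected payoff against X: 8p + (-5)(1−p) = 13p − 5; against Z: 4p + 11(1−p) = −7p + 11.
Setting these equal: 13p − 5 = −7p + 11 ⇒ 20p = 16 ⇒ p = 4/5, and the value is (13)·(4/5) − 5 = 27/5.
For the column player: with q = P(X), equating T's and B's payoffs gives 4q + 4 = −16q + 11 ⇒ q = 7/20.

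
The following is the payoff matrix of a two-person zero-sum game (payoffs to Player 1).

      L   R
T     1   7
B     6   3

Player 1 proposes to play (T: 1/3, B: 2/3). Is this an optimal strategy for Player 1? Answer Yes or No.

Yes

Against L this mix gives (1/3)·1 + (2/3)·6 = 13/3.
Against R this mix gives (1/3)·7 + (2/3)·3 = 13/3.
All of Player 2's active replies (L, R) yield 13/3, and no column does worse for Player 1. The mix makes Player 2 indifferent and guarantees 13/3, so it is optimal.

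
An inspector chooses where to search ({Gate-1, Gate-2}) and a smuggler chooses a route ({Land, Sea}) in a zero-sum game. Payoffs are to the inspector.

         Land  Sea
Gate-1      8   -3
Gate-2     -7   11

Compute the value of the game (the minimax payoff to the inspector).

67/29

Row minima: Gate-1 → -3, Gate-2 → -7; maximin = -3.
Column maxima: Land → 8, Sea → 11; minimax = 8.
-3 ≠ 8, so there is no saddle point; optimal play is mixed.
Let the inspector play Gate-1 with probability p. Expected payoff against Land: 8p + (-7)(1−p) = 15p − 7; against Sea: (-3)p + 11(1−p) = −14p + 11.
Setting these equal: 15p − 7 = −14p + 11 ⇒ 29p = 18 ⇒ p = 18/29, and the value is (15)·(18/29) − 7 = 67/29.
For the smuggler: with q = P(Land), equating Gate-1's and Gate-2's payoffs gives 11q − 3 = −18q + 11 ⇒ q = 14/29.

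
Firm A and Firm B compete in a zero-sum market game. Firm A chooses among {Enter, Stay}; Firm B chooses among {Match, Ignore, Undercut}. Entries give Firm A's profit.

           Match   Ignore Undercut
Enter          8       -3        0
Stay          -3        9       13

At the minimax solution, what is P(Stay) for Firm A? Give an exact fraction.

11/23

Row minima: Enter → -3, Stay → -3; maximin = -3.
Column maxima: Match → 8, Ignore → 9, Undercut → 13; minimax = 8.
-3 ≠ 8, so there is no saddle point; optimal play is mixed.
Undercut is strictly dominated by Ignore (it gives Firm A strictly more in every row), so Firm B never plays it.
On the remaining 2×2 (Enter, Stay vs Match, Ignore):
Let Firm A play Enter with probability p. Expected payoff against Match: 8p + (-3)(1−p) = 11p − 3; against Ignore: (-3)p + 9(1−p) = −12p + 9.
Setting these equal: 11p − 3 = −12p + 9 ⇒ 23p = 12 ⇒ p = 12/23, and the value is (11)·(12/23) − 3 = 63/23.
For Firm B: with q = P(Match), equating Enter's and Stay's payoffs gives 11q − 3 = −12q + 9 ⇒ q = 12/23.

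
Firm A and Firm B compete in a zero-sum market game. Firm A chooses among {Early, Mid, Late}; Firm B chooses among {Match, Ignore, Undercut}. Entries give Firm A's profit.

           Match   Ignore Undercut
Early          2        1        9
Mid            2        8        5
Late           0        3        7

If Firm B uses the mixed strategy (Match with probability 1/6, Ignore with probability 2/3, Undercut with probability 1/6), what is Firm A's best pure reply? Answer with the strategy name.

Mid

Expected payoff of Early: (1/6)·2 + (2/3)·1 + (1/6)·9 = 5/2.
Expected payoff of Mid: (1/6)·2 + (2/3)·8 + (1/6)·5 = 13/2.
Expected payoff of Late: (1/6)·0 + (2/3)·3 + (1/6)·7 = 19/6.
The largest is 13/2, so Firm A's best response is Mid.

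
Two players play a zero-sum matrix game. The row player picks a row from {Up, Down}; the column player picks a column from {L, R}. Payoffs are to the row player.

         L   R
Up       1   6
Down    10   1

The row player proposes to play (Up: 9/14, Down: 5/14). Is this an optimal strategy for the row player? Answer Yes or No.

Yes

Against L this mix gives (9/14)·1 + (5/14)·10 = 59/14.
Against R this mix gives (9/14)·6 + (5/14)·1 = 59/14.
All of the column player's active replies (L, R) yield 59/14, and no column does worse for the row player. The mix makes the column player indifferent and guarantees 59/14, so it is optimal.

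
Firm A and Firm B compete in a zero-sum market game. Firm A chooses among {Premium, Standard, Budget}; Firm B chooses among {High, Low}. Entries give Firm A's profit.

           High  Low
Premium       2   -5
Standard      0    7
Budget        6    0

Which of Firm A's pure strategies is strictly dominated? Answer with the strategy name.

Budget gives a strictly higher payoff than Premium against every column: 6 > 2, 0 > -5.
So Premium is strictly dominated and Firm A never plays it.

Premium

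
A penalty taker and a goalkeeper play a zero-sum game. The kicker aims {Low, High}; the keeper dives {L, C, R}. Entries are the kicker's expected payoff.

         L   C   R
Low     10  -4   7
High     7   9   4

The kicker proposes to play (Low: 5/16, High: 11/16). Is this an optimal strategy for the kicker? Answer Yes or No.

Against L this mix gives (5/16)·10 + (11/16)·7 = 127/16.
Against C this mix gives (5/16)·(-4) + (11/16)·9 = 79/16.
Against R this mix gives (5/16)·7 + (11/16)·4 = 79/16.
All of the keeper's active replies (C, R) yield 79/16, and no column does worse for the kicker. The mix makes the keeper indifferent and guarantees 79/16, so it is optimal.

Yes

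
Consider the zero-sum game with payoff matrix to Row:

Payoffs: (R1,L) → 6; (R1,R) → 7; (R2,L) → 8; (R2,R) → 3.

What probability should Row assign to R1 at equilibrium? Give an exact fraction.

5/6

Row minima: R1 → 6, R2 → 3; maximin = 6.
Column maxima: L → 8, R → 7; minimax = 7.
6 ≠ 7, so there is no saddle point; optimal play is mixed.
Let Row play R1 with probability p. Expected payoff against L: 6p + 8(1−p) = −2p + 8; against R: 7p + 3(1−p) = 4p + 3.
Setting these equal: −2p + 8 = 4p + 3 ⇒ −6p = -5 ⇒ p = 5/6, and the value is (-2)·(5/6) + 8 = 19/3.
For Column: with q = P(L), equating R1's and R2's payoffs gives −q + 7 = 5q + 3 ⇒ q = 2/3.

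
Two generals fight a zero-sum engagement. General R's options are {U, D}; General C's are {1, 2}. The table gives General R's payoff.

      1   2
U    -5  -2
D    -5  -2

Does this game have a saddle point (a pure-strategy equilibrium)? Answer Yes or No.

Yes

Row minima: U → -5, D → -5; maximin = -5.
Column maxima: 1 → -5, 2 → -2; minimax = -5.
maximin = minimax = -5, so a saddle point exists.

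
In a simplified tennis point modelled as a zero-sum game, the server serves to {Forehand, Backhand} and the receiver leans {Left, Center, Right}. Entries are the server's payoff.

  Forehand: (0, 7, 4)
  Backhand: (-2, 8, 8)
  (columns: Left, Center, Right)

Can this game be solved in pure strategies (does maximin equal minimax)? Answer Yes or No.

Row minima: Forehand → 0, Backhand → -2; maximin = 0.
Column maxima: Left → 0, Center → 8, Right → 8; minimax = 0.
maximin = minimax = 0, so a saddle point exists.

Yes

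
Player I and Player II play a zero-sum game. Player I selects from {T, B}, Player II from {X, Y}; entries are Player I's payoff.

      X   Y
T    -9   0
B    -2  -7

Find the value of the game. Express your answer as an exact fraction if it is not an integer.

-9/2

Row minima: T → -9, B → -7; maximin = -7.
Column maxima: X → -2, Y → 0; minimax = -2.
-7 ≠ -2, so there is no saddle point; optimal play is mixed.
Let Player I play T with probability p. Expected payoff against X: (-9)p + (-2)(1−p) = −7p − 2; against Y: 0p + (-7)(1−p) = 7p − 7.
Setting these equal: −7p − 2 = 7p − 7 ⇒ −14p = -5 ⇒ p = 5/14, and the value is (-7)·(5/14) − 2 = -9/2.
For Player II: with q = P(X), equating T's and B's payoffs gives −9q = 5q − 7 ⇒ q = 1/2.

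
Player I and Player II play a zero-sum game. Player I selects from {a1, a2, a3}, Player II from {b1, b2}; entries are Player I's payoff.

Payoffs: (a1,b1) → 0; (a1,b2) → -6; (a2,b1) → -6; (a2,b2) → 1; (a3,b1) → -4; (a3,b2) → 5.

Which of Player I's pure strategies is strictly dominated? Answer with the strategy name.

a2

a3 gives a strictly higher payoff than a2 against every column: -4 > -6, 5 > 1.
So a2 is strictly dominated and Player I never plays it.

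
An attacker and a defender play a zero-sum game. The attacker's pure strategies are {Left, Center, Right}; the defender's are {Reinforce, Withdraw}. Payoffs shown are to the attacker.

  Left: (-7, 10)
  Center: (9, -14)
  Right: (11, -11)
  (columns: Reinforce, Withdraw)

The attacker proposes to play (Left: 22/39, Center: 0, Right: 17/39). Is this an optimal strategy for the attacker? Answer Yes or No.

Against Reinforce this mix gives (22/39)·(-7) + (17/39)·11 = 11/13.
Against Withdraw this mix gives (22/39)·10 + (17/39)·(-11) = 11/13.
All of the defender's active replies (Reinforce, Withdraw) yield 11/13, and no column does worse for the attacker. The mix makes the defender indifferent and guarantees 11/13, so it is optimal.

Yes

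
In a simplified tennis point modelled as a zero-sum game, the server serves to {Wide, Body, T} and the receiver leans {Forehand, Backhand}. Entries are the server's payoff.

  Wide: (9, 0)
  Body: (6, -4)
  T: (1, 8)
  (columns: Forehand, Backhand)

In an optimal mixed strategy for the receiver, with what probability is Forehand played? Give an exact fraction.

1/2

Row minima: Wide → 0, Body → -4, T → 1; maximin = 1.
Column maxima: Forehand → 9, Backhand → 8; minimax = 8.
1 ≠ 8, so there is no saddle point; optimal play is mixed.
Body is strictly dominated by Wide, so the server never plays it.
On the remaining 2×2 (Wide, T vs Forehand, Backhand):
Let the server play Wide with probability p. Expected payoff against Forehand: 9p + 1(1−p) = 8p + 1; against Backhand: 0p + 8(1−p) = −8p + 8.
Setting these equal: 8p + 1 = −8p + 8 ⇒ 16p = 7 ⇒ p = 7/16, and the value is (8)·(7/16) + 1 = 9/2.
For the receiver: with q = P(Forehand), equating Wide's and T's payoffs gives 9q = −7q + 8 ⇒ q = 1/2.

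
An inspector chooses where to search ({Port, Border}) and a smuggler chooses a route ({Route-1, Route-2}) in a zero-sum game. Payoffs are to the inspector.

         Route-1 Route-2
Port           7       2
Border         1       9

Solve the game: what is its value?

Row minima: Port → 2, Border → 1; maximin = 2.
Column maxima: Route-1 → 7, Route-2 → 9; minimax = 7.
2 ≠ 7, so there is no saddle point; optimal play is mixed.
Let the inspector play Port with probability p. Expected payoff against Route-1: 7p + 1(1−p) = 6p + 1; against Route-2: 2p + 9(1−p) = −7p + 9.
Setting these equal: 6p + 1 = −7p + 9 ⇒ 13p = 8 ⇒ p = 8/13, and the value is (6)·(8/13) + 1 = 61/13.
For the smuggler: with q = P(Route-1), equating Port's and Border's payoffs gives 5q + 2 = −8q + 9 ⇒ q = 7/13.

61/13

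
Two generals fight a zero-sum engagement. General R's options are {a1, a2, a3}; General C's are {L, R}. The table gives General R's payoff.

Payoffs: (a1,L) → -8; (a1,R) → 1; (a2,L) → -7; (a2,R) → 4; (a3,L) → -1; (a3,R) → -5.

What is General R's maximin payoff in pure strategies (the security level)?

-5

Row minima: a1 → -8, a2 → -7, a3 → -5.
The best of these is -5.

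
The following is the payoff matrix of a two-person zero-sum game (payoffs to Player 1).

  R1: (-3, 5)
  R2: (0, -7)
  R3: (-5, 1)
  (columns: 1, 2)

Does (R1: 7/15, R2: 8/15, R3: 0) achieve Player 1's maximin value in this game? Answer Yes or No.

Against 1 this mix gives (7/15)·(-3) + (8/15)·0 = -7/5.
Against 2 this mix gives (7/15)·5 + (8/15)·(-7) = -7/5.
All of Player 2's active replies (1, 2) yield -7/5, and no column does worse for Player 1. The mix makes Player 2 indifferent and guarantees -7/5, so it is optimal.

Yes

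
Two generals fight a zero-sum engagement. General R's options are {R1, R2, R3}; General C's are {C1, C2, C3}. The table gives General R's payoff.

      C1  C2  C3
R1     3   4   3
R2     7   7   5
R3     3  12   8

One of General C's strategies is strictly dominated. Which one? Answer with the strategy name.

C2

C3 holds General R's payoff strictly below C2 in every row: 3 < 4, 5 < 7, 8 < 12.
So C2 is strictly dominated for General C.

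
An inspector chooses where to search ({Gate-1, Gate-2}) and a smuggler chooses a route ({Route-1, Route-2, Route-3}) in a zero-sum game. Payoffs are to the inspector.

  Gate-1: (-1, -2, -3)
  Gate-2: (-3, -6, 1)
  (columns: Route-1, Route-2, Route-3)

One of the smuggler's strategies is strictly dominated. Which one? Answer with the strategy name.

Route-2 holds the inspector's payoff strictly below Route-1 in every row: -2 < -1, -6 < -3.
So Route-1 is strictly dominated for the smuggler.

Route-1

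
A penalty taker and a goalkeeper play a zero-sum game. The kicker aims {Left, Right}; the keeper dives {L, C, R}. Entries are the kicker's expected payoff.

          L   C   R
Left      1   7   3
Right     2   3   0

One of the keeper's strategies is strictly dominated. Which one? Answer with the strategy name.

L holds the kicker's payoff strictly below C in every row: 1 < 7, 2 < 3.
So C is strictly dominated for the keeper.

C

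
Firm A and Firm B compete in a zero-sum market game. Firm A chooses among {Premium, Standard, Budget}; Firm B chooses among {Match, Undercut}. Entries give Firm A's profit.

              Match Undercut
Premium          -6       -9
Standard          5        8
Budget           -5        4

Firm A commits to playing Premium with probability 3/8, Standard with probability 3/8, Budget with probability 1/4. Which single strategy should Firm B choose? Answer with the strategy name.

Match

If Firm B plays Match, Firm A's expected payoff is (3/8)·(-6) + (3/8)·5 + (1/4)·(-5) = -13/8.
If Firm B plays Undercut, Firm A's expected payoff is (3/8)·(-9) + (3/8)·8 + (1/4)·4 = 5/8.
Firm B minimizes Firm A's payoff; the smallest is -13/8, so the best response is Match.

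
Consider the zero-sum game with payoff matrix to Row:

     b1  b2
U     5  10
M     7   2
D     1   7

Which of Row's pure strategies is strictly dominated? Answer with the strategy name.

U gives a strictly higher payoff than D against every column: 5 > 1, 10 > 7.
So D is strictly dominated and Row never plays it.

D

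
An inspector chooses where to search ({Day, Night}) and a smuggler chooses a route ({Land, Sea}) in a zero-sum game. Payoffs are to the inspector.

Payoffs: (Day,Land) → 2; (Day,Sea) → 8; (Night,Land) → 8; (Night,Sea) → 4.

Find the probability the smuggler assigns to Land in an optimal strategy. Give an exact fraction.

Row minima: Day → 2, Night → 4; maximin = 4.
Column maxima: Land → 8, Sea → 8; minimax = 8.
4 ≠ 8, so there is no saddle point; optimal play is mixed.
Let the inspector play Day with probability p. Expected payoff against Land: 2p + 8(1−p) = −6p + 8; against Sea: 8p + 4(1−p) = 4p + 4.
Setting these equal: −6p + 8 = 4p + 4 ⇒ −10p = -4 ⇒ p = 2/5, and the value is (-6)·(2/5) + 8 = 28/5.
For the smuggler: with q = P(Land), equating Day's and Night's payoffs gives −6q + 8 = 4q + 4 ⇒ q = 2/5.

2/5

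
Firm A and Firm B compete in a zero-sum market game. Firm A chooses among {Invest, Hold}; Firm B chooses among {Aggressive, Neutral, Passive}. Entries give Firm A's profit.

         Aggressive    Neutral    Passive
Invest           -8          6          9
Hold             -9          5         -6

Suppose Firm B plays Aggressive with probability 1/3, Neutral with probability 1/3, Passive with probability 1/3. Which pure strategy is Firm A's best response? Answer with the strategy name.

Invest

Expected payoff of Invest: (1/3)·(-8) + (1/3)·6 + (1/3)·9 = 7/3.
Expected payoff of Hold: (1/3)·(-9) + (1/3)·5 + (1/3)·(-6) = -10/3.
The largest is 7/3, so Firm A's best response is Invest.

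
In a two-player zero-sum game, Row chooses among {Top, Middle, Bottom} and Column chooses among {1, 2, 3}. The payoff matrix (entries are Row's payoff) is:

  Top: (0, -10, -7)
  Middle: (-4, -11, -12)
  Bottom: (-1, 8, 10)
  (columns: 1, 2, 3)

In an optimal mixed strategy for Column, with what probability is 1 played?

18/19

Row minima: Top → -10, Middle → -12, Bottom → -1; maximin = -1.
Column maxima: 1 → 0, 2 → 8, 3 → 10; minimax = 0.
-1 ≠ 0, so there is no saddle point; optimal play is mixed.
Middle is strictly dominated by Top, so Row never plays it.
With Middle eliminated, 3 is strictly dominated by 2 (it gives Row strictly more in every remaining row), so Column never plays it.
On the remaining 2×2 (Top, Bottom vs 1, 2):
Let Row play Top with probability p. Expected payoff against 1: 0p + (-1)(1−p) = p − 1; against 2: (-10)p + 8(1−p) = −18p + 8.
Setting these equal: p − 1 = −18p + 8 ⇒ 19p = 9 ⇒ p = 9/19, and the value is (1)·(9/19) − 1 = -10/19.
For Column: with q = P(1), equating Top's and Bottom's payoffs gives 10q − 10 = −9q + 8 ⇒ q = 18/19.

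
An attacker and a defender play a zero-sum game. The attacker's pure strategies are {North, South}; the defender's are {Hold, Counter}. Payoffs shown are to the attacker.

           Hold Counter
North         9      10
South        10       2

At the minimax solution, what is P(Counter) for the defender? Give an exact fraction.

1/9

Row minima: North → 9, South → 2; maximin = 9.
Column maxima: Hold → 10, Counter → 10; minimax = 10.
9 ≠ 10, so there is no saddle point; optimal play is mixed.
Let the attacker play North with probability p. Expected payoff against Hold: 9p + 10(1−p) = −p + 10; against Counter: 10p + 2(1−p) = 8p + 2.
Setting these equal: −p + 10 = 8p + 2 ⇒ −9p = -8 ⇒ p = 8/9, and the value is (-1)·(8/9) + 10 = 82/9.
For the defender: with q = P(Hold), equating North's and South's payoffs gives −q + 10 = 8q + 2 ⇒ q = 8/9.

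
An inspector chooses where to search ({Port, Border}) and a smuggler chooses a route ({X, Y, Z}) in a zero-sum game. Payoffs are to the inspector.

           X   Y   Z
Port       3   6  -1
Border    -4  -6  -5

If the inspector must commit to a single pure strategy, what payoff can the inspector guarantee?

Row minima: Port → -1, Border → -6.
The best of these is -1.

-1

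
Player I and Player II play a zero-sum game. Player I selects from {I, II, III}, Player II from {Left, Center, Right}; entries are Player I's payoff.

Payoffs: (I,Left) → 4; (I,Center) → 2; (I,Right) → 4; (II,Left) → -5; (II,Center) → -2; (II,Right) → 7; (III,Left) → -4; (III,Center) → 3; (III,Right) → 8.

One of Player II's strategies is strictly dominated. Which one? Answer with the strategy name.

Right

Center holds Player I's payoff strictly below Right in every row: 2 < 4, -2 < 7, 3 < 8.
So Right is strictly dominated for Player II.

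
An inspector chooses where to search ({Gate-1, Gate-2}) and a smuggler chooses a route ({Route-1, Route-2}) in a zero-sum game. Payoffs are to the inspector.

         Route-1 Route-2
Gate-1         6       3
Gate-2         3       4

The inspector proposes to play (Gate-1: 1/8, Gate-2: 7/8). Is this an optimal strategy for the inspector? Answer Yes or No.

No

Against Route-1 this mix gives (1/8)·6 + (7/8)·3 = 27/8.
Against Route-2 this mix gives (1/8)·3 + (7/8)·4 = 31/8.
The smuggler will play Route-1, holding the inspector to 27/8. Shifting weight toward the row that does better against Route-1 would raise this floor (the equalizing mix achieves 15/4 against both Route-1 and Route-2), so the proposed strategy is not optimal.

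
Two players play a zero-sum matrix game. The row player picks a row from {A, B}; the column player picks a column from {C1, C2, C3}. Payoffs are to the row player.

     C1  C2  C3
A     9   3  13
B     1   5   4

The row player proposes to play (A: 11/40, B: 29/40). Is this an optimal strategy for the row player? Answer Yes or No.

Against C1 this mix gives (11/40)·9 + (29/40)·1 = 16/5.
Against C2 this mix gives (11/40)·3 + (29/40)·5 = 89/20.
Against C3 this mix gives (11/40)·13 + (29/40)·4 = 259/40.
The column player will play C1, holding the row player to 16/5. Shifting weight toward the row that does better against C1 would raise this floor (the equalizing mix achieves 21/5 against both C1 and C2), so the proposed strategy is not optimal.

No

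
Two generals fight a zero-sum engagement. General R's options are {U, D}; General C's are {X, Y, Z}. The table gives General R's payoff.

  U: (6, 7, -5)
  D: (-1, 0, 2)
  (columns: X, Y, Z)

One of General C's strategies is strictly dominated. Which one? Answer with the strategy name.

X holds General R's payoff strictly below Y in every row: 6 < 7, -1 < 0.
So Y is strictly dominated for General C.

Y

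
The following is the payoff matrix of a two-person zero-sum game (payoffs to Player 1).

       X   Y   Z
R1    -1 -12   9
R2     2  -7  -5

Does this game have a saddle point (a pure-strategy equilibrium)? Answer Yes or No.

Row minima: R1 → -12, R2 → -7; maximin = -7.
Column maxima: X → 2, Y → -7, Z → 9; minimax = -7.
maximin = minimax = -7, so a saddle point exists.

Yes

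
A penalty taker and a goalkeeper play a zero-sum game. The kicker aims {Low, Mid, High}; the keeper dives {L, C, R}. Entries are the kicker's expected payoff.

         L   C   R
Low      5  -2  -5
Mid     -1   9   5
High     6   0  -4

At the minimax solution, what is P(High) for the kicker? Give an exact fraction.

3/8

Row minima: Low → -5, Mid → -1, High → -4; maximin = -1.
Column maxima: L → 6, C → 9, R → 5; minimax = 5.
-1 ≠ 5, so there is no saddle point; optimal play is mixed.
Low is strictly dominated by High, so the kicker never plays it.
C is strictly dominated by R (it gives the kicker strictly more in every row), so the keeper never plays it.
On the remaining 2×2 (Mid, High vs L, R):
Let the kicker play Mid with probability p. Expected payoff against L: (-1)p + 6(1−p) = −7p + 6; against R: 5p + (-4)(1−p) = 9p − 4.
Setting these equal: −7p + 6 = 9p − 4 ⇒ −16p = -10 ⇒ p = 5/8, and the value is (-7)·(5/8) + 6 = 13/8.
For the keeper: with q = P(L), equating Mid's and High's payoffs gives −6q + 5 = 10q − 4 ⇒ q = 9/16.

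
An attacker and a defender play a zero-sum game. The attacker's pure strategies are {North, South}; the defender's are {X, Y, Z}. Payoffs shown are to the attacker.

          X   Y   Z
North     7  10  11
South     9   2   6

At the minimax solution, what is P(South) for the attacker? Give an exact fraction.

3/10

Row minima: North → 7, South → 2; maximin = 7.
Column maxima: X → 9, Y → 10, Z → 11; minimax = 9.
7 ≠ 9, so there is no saddle point; optimal play is mixed.
Z is strictly dominated by Y (it gives the attacker strictly more in every row), so the defender never plays it.
On the remaining 2×2 (North, South vs X, Y):
Let the attacker play North with probability p. Expected payoff against X: 7p + 9(1−p) = −2p + 9; against Y: 10p + 2(1−p) = 8p + 2.
Setting these equal: −2p + 9 = 8p + 2 ⇒ −10p = -7 ⇒ p = 7/10, and the value is (-2)·(7/10) + 9 = 38/5.
For the defender: with q = P(X), equating North's and South's payoffs gives −3q + 10 = 7q + 2 ⇒ q = 4/5.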